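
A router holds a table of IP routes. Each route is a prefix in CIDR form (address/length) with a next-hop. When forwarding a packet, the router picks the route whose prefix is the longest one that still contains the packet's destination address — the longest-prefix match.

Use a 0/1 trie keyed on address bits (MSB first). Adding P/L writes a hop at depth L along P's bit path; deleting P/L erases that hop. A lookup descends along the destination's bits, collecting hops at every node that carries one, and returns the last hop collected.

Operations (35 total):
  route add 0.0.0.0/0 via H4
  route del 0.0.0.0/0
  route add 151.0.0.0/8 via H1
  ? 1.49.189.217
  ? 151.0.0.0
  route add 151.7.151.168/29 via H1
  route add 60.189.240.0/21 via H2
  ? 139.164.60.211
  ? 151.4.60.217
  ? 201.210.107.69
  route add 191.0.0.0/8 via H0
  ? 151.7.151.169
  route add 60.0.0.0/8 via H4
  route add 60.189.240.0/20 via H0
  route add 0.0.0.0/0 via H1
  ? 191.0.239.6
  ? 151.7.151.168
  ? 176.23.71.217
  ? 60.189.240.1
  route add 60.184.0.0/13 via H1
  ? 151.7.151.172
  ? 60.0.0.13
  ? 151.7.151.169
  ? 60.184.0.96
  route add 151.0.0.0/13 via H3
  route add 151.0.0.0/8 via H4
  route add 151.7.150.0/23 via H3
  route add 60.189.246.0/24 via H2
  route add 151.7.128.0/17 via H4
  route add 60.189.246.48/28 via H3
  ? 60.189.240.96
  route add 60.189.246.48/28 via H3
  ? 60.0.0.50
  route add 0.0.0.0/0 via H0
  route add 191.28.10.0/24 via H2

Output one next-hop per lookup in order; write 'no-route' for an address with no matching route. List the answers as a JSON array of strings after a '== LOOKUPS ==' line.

Apply in order:
  + 0.0.0.0/0 (H4) depth=0
  del 0.0.0.0/0 (clear depth 0)
  + 151.0.0.0/8 (H1) depth=8
  lookup 1.49.189.217: bits ε walk d0:- -> no-route
  lookup 151.0.0.0: bits 10010111 walk d0:-→d1:-→d2:-→d3:-→d4:-→d5:-→d6:-→d7:-→d8:H1 -> H1
  + 151.7.151.168/29 (H1) depth=29
  + 60.189.240.0/21 (H2) depth=21
  lookup 139.164.60.211: bits 100 walk d0:-→d1:-→d2:-→d3:- -> no-route
  lookup 151.4.60.217: bits 10010111000001 walk d0:-→d1:-→d2:-→d3:-→d4:-→d5:-→d6:-→d7:-→d8:H1→d9:-→d10:-→d11:-→d12:-→d13:-→d14:- -> H1
  lookup 201.210.107.69: bits 1 walk d0:-→d1:- -> no-route
  + 191.0.0.0/8 (H0) depth=8
  lookup 151.7.151.169: bits 10010111000001111001011110101 walk d0:-→d1:-→d2:-→d3:-→d4:-→d5:-→d6:-→d7:-→d8:H1→d9:-→d10:-→d11:-→d12:-→d13:-→d14:-→d15:-→d16:-→d17:-→d18:-→d19:-→d20:-→d21:-→d22:-→d23:-→d24:-→d25:-→d26:-→d27:-→d28:-→d29:H1 -> H1
  + 60.0.0.0/8 (H4) depth=8
  + 60.189.240.0/20 (H0) depth=20
  + 0.0.0.0/0 (H1) depth=0
  lookup 191.0.239.6: bits 10111111 walk d0:H1→d1:-→d2:-→d3:-→d4:-→d5:-→d6:-→d7:-→d8:H0 -> H0
  lookup 151.7.151.168: bits 10010111000001111001011110101 walk d0:H1→d1:-→d2:-→d3:-→d4:-→d5:-→d6:-→d7:-→d8:H1→d9:-→d10:-→d11:-→d12:-→d13:-→d14:-→d15:-→d16:-→d17:-→d18:-→d19:-→d20:-→d21:-→d22:-→d23:-→d24:-→d25:-→d26:-→d27:-→d28:-→d29:H1 -> H1
  lookup 176.23.71.217: bits 1011 walk d0:H1→d1:-→d2:-→d3:-→d4:- -> H1
  lookup 60.189.240.1: bits 001111001011110111110 walk d0:H1→d1:-→d2:-→d3:-→d4:-→d5:-→d6:-→d7:-→d8:H4→d9:-→d10:-→d11:-→d12:-→d13:-→d14:-→d15:-→d16:-→d17:-→d18:-→d19:-→d20:H0→d21:H2 -> H2
  + 60.184.0.0/13 (H1) depth=13
  lookup 151.7.151.172: bits 10010111000001111001011110101 walk d0:H1→d1:-→d2:-→d3:-→d4:-→d5:-→d6:-→d7:-→d8:H1→d9:-→d10:-→d11:-→d12:-→d13:-→d14:-→d15:-→d16:-→d17:-→d18:-→d19:-→d20:-→d21:-→d22:-→d23:-→d24:-→d25:-→d26:-→d27:-→d28:-→d29:H1 -> H1
  lookup 60.0.0.13: bits 00111100 walk d0:H1→d1:-→d2:-→d3:-→d4:-→d5:-→d6:-→d7:-→d8:H4 -> H4
  lookup 151.7.151.169: bits 10010111000001111001011110101 walk d0:H1→d1:-→d2:-→d3:-→d4:-→d5:-→d6:-→d7:-→d8:H1→d9:-→d10:-→d11:-→d12:-→d13:-→d14:-→d15:-→d16:-→d17:-→d18:-→d19:-→d20:-→d21:-→d22:-→d23:-→d24:-→d25:-→d26:-→d27:-→d28:-→d29:H1 -> H1
  lookup 60.184.0.96: bits 0011110010111 walk d0:H1→d1:-→d2:-→d3:-→d4:-→d5:-→d6:-→d7:-→d8:H4→d9:-→d10:-→d11:-→d12:-→d13:H1 -> H1
  + 151.0.0.0/13 (H3) depth=13
  + 151.0.0.0/8 (H4) depth=8
  + 151.7.150.0/23 (H3) depth=23
  + 60.189.246.0/24 (H2) depth=24
  + 151.7.128.0/17 (H4) depth=17
  + 60.189.246.48/28 (H3) depth=28
  lookup 60.189.240.96: bits 001111001011110111110 walk d0:H1→d1:-→d2:-→d3:-→d4:-→d5:-→d6:-→d7:-→d8:H4→d9:-→d10:-→d11:-→d12:-→d13:H1→d14:-→d15:-→d16:-→d17:-→d18:-→d19:-→d20:H0→d21:H2 -> H2
  + 60.189.246.48/28 (H3) depth=28
  lookup 60.0.0.50: bits 00111100 walk d0:H1→d1:-→d2:-→d3:-→d4:-→d5:-→d6:-→d7:-→d8:H4 -> H4
  + 0.0.0.0/0 (H0) depth=0
  + 191.28.10.0/24 (H2) depth=24

== LOOKUPS ==
["no-route","H1","no-route","H1","no-route","H1","H0","H1","H1","H2","H1","H4","H1","H1","H2","H4"]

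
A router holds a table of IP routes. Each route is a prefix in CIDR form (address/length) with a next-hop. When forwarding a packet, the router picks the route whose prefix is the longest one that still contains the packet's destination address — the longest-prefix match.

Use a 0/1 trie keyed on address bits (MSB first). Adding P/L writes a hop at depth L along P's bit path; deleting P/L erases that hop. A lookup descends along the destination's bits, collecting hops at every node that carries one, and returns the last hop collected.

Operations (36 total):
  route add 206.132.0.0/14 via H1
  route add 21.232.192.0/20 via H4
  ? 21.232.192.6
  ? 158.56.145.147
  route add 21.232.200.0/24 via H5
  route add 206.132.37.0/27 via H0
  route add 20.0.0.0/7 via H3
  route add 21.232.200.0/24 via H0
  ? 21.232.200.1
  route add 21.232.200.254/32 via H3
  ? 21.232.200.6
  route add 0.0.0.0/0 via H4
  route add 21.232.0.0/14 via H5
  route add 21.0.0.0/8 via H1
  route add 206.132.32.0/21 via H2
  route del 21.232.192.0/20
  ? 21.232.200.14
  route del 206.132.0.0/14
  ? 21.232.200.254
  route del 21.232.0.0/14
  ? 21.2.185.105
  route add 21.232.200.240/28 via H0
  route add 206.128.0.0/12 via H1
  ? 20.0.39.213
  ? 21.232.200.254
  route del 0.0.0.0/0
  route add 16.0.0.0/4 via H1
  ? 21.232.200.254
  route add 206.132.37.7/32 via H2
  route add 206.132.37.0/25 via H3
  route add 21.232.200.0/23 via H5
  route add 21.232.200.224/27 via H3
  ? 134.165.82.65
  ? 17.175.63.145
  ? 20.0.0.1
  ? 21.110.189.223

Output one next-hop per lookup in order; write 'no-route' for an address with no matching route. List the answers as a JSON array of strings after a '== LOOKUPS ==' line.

Trace:
  add 206.132.0.0/14 -> H1 at depth 14
  add 21.232.192.0/20 -> H4 at depth 20
  Q 21.232.192.6: descend 00010101111010001100 ; hops seen [H4] ; pick H4
  Q 158.56.145.147: descend 1 ; hops seen [∅] ; pick no-route
  add 21.232.200.0/24 -> H5 at depth 24
  add 206.132.37.0/27 -> H0 at depth 27
  add 20.0.0.0/7 -> H3 at depth 7
  add 21.232.200.0/24 -> H0 at depth 24
  Q 21.232.200.1: descend 000101011110100011001000 ; hops seen [H3,H4,H0] ; pick H0
  add 21.232.200.254/32 -> H3 at depth 32
  Q 21.232.200.6: descend 000101011110100011001000 ; hops seen [H3,H4,H0] ; pick H0
  add 0.0.0.0/0 -> H4 at depth 0
  add 21.232.0.0/14 -> H5 at depth 14
  add 21.0.0.0/8 -> H1 at depth 8
  add 206.132.32.0/21 -> H2 at depth 21
  - 21.232.192.0/20 clear@20
  Q 21.232.200.14: descend 000101011110100011001000 ; hops seen [H4,H3,H1,H5,H0] ; pick H0
  - 206.132.0.0/14 clear@14
  Q 21.232.200.254: descend 00010101111010001100100011111110 ; hops seen [H4,H3,H1,H5,H0,H3] ; pick H3
  - 21.232.0.0/14 clear@14
  Q 21.2.185.105: descend 00010101 ; hops seen [H4,H3,H1] ; pick H1
  add 21.232.200.240/28 -> H0 at depth 28
  add 206.128.0.0/12 -> H1 at depth 12
  Q 20.0.39.213: descend 0001010 ; hops seen [H4,H3] ; pick H3
  Q 21.232.200.254: descend 00010101111010001100100011111110 ; hops seen [H4,H3,H1,H0,H0,H3] ; pick H3
  - 0.0.0.0/0 clear@0
  add 16.0.0.0/4 -> H1 at depth 4
  Q 21.232.200.254: descend 00010101111010001100100011111110 ; hops seen [H1,H3,H1,H0,H0,H3] ; pick H3
  add 206.132.37.7/32 -> H2 at depth 32
  add 206.132.37.0/25 -> H3 at depth 25
  add 21.232.200.0/23 -> H5 at depth 23
  add 21.232.200.224/27 -> H3 at depth 27
  Q 134.165.82.65: descend 1 ; hops seen [∅] ; pick no-route
  Q 17.175.63.145: descend 00010 ; hops seen [H1] ; pick H1
  Q 20.0.0.1: descend 0001010 ; hops seen [H1,H3] ; pick H3
  Q 21.110.189.223: descend 00010101 ; hops seen [H1,H3,H1] ; pick H1

== LOOKUPS ==
["H4","no-route","H0","H0","H0","H3","H1","H3","H3","H3","no-route","H1","H3","H1"]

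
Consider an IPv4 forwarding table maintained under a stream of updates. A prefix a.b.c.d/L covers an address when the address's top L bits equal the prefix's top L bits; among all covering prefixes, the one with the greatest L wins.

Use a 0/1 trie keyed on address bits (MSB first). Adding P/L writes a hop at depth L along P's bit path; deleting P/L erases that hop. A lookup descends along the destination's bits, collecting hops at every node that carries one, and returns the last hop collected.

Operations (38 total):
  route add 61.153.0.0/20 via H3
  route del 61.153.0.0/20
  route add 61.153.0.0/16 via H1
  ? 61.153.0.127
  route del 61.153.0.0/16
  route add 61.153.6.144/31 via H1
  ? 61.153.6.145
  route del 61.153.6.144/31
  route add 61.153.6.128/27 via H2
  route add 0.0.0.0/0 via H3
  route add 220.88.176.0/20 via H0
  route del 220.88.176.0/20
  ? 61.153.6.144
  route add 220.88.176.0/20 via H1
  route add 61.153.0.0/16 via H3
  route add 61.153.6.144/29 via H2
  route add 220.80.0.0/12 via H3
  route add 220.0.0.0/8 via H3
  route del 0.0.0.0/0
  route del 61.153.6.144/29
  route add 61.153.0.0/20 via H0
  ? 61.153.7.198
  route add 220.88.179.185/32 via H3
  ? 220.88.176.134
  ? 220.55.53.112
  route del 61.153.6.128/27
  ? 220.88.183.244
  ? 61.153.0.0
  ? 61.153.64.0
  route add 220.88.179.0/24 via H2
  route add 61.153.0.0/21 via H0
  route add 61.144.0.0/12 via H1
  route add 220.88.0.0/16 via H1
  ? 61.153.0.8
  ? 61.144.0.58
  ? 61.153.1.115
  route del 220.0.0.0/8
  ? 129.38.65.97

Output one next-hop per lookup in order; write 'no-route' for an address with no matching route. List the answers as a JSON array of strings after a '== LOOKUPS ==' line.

Trace:
  + 61.153.0.0/20 (H3) depth=20
  del 61.153.0.0/20 (clear depth 20)
  + 61.153.0.0/16 (H1) depth=16
  lookup 61.153.0.127: bits 00111101100110010000 walk d0:-→d1:-→d2:-→d3:-→d4:-→d5:-→d6:-→d7:-→d8:-→d9:-→d10:-→d11:-→d12:-→d13:-→d14:-→d15:-→d16:H1→d17:-→d18:-→d19:-→d20:- -> H1
  del 61.153.0.0/16 (clear depth 16)
  + 61.153.6.144/31 (H1) depth=31
  lookup 61.153.6.145: bits 0011110110011001000001101001000 walk d0:-→d1:-→d2:-→d3:-→d4:-→d5:-→d6:-→d7:-→d8:-→d9:-→d10:-→d11:-→d12:-→d13:-→d14:-→d15:-→d16:-→d17:-→d18:-→d19:-→d20:-→d21:-→d22:-→d23:-→d24:-→d25:-→d26:-→d27:-→d28:-→d29:-→d30:-→d31:H1 -> H1
  del 61.153.6.144/31 (clear depth 31)
  + 61.153.6.128/27 (H2) depth=27
  + 0.0.0.0/0 (H3) depth=0
  + 220.88.176.0/20 (H0) depth=20
  del 220.88.176.0/20 (clear depth 20)
  lookup 61.153.6.144: bits 0011110110011001000001101001000 walk d0:H3→d1:-→d2:-→d3:-→d4:-→d5:-→d6:-→d7:-→d8:-→d9:-→d10:-→d11:-→d12:-→d13:-→d14:-→d15:-→d16:-→d17:-→d18:-→d19:-→d20:-→d21:-→d22:-→d23:-→d24:-→d25:-→d26:-→d27:H2→d28:-→d29:-→d30:-→d31:- -> H2
  + 220.88.176.0/20 (H1) depth=20
  + 61.153.0.0/16 (H3) depth=16
  + 61.153.6.144/29 (H2) depth=29
  + 220.80.0.0/12 (H3) depth=12
  + 220.0.0.0/8 (H3) depth=8
  del 0.0.0.0/0 (clear depth 0)
  del 61.153.6.144/29 (clear depth 29)
  + 61.153.0.0/20 (H0) depth=20
  lookup 61.153.7.198: bits 00111101100110010000011 walk d0:-→d1:-→d2:-→d3:-→d4:-→d5:-→d6:-→d7:-→d8:-→d9:-→d10:-→d11:-→d12:-→d13:-→d14:-→d15:-→d16:H3→d17:-→d18:-→d19:-→d20:H0→d21:-→d22:-→d23:- -> H0
  + 220.88.179.185/32 (H3) depth=32
  lookup 220.88.176.134: bits 1101110001011000101100 walk d0:-→d1:-→d2:-→d3:-→d4:-→d5:-→d6:-→d7:-→d8:H3→d9:-→d10:-→d11:-→d12:H3→d13:-→d14:-→d15:-→d16:-→d17:-→d18:-→d19:-→d20:H1→d21:-→d22:- -> H1
  lookup 220.55.53.112: bits 110111000 walk d0:-→d1:-→d2:-→d3:-→d4:-→d5:-→d6:-→d7:-→d8:H3→d9:- -> H3
  del 61.153.6.128/27 (clear depth 27)
  lookup 220.88.183.244: bits 110111000101100010110 walk d0:-→d1:-→d2:-→d3:-→d4:-→d5:-→d6:-→d7:-→d8:H3→d9:-→d10:-→d11:-→d12:H3→d13:-→d14:-→d15:-→d16:-→d17:-→d18:-→d19:-→d20:H1→d21:- -> H1
  lookup 61.153.0.0: bits 001111011001100100000 walk d0:-→d1:-→d2:-→d3:-→d4:-→d5:-→d6:-→d7:-→d8:-→d9:-→d10:-→d11:-→d12:-→d13:-→d14:-→d15:-→d16:H3→d17:-→d18:-→d19:-→d20:H0→d21:- -> H0
  lookup 61.153.64.0: bits 00111101100110010 walk d0:-→d1:-→d2:-→d3:-→d4:-→d5:-→d6:-→d7:-→d8:-→d9:-→d10:-→d11:-→d12:-→d13:-→d14:-→d15:-→d16:H3→d17:- -> H3
  + 220.88.179.0/24 (H2) depth=24
  + 61.153.0.0/21 (H0) depth=21
  + 61.144.0.0/12 (H1) depth=12
  + 220.88.0.0/16 (H1) depth=16
  lookup 61.153.0.8: bits 001111011001100100000 walk d0:-→d1:-→d2:-→d3:-→d4:-→d5:-→d6:-→d7:-→d8:-→d9:-→d10:-→d11:-→d12:H1→d13:-→d14:-→d15:-→d16:H3→d17:-→d18:-→d19:-→d20:H0→d21:H0 -> H0
  lookup 61.144.0.58: bits 001111011001 walk d0:-→d1:-→d2:-→d3:-→d4:-→d5:-→d6:-→d7:-→d8:-→d9:-→d10:-→d11:-→d12:H1 -> H1
  lookup 61.153.1.115: bits 001111011001100100000 walk d0:-→d1:-→d2:-→d3:-→d4:-→d5:-→d6:-→d7:-→d8:-→d9:-→d10:-→d11:-→d12:H1→d13:-→d14:-→d15:-→d16:H3→d17:-→d18:-→d19:-→d20:H0→d21:H0 -> H0
  del 220.0.0.0/8 (clear depth 8)
  lookup 129.38.65.97: bits 1 walk d0:-→d1:- -> no-route

== LOOKUPS ==
["H1","H1","H2","H0","H1","H3","H1","H0","H3","H0","H1","H0","no-route"]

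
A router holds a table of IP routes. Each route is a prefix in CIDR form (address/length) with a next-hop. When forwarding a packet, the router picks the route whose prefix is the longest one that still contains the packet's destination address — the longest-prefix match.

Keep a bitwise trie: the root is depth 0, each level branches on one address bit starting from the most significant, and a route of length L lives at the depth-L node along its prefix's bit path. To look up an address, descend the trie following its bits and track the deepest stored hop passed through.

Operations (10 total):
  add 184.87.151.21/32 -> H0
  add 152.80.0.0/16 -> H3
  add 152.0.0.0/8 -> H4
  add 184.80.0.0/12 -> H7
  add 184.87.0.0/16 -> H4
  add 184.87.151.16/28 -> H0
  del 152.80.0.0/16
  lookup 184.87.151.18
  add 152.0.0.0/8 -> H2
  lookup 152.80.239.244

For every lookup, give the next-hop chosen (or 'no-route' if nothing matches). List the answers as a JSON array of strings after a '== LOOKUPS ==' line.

Apply in order:
  add 184.87.151.21/32 -> H0 at depth 32
  add 152.80.0.0/16 -> H3 at depth 16
  add 152.0.0.0/8 -> H4 at depth 8
  add 184.80.0.0/12 -> H7 at depth 12
  add 184.87.0.0/16 -> H4 at depth 16
  add 184.87.151.16/28 -> H0 at depth 28
  - 152.80.0.0/16 clear@16
  lookup 184.87.151.18: bits 10111000010101111001011100010 walk d0:-→d1:-→d2:-→d3:-→d4:-→d5:-→d6:-→d7:-→d8:-→d9:-→d10:-→d11:-→d12:H7→d13:-→d14:-→d15:-→d16:H4→d17:-→d18:-→d19:-→d20:-→d21:-→d22:-→d23:-→d24:-→d25:-→d26:-→d27:-→d28:H0→d29:- -> H0
  add 152.0.0.0/8 -> H2 at depth 8
  lookup 152.80.239.244: bits 1001100001010000 walk d0:-→d1:-→d2:-→d3:-→d4:-→d5:-→d6:-→d7:-→d8:H2→d9:-→d10:-→d11:-→d12:-→d13:-→d14:-→d15:-→d16:- -> H2

== LOOKUPS ==
["H0","H2"]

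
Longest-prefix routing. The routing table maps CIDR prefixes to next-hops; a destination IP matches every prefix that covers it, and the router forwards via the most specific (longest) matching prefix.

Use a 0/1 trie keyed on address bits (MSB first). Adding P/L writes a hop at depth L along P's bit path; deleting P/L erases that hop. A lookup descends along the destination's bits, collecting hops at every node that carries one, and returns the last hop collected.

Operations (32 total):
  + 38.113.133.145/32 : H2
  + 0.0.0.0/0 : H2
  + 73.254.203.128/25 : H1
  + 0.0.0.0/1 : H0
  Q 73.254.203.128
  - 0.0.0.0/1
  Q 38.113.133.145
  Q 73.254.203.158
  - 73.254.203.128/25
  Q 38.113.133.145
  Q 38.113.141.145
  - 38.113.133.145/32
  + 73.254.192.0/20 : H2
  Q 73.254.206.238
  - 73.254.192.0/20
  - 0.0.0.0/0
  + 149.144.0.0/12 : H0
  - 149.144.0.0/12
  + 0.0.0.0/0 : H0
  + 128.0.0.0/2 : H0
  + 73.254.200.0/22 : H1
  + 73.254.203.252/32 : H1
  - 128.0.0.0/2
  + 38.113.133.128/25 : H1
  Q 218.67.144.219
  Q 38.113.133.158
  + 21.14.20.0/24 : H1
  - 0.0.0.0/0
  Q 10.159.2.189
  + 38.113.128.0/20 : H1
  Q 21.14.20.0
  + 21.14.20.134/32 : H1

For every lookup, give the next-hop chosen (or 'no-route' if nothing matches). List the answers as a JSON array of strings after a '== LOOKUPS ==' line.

Trace:
  + 38.113.133.145/32 (H2) depth=32
  + 0.0.0.0/0 (H2) depth=0
  + 73.254.203.128/25 (H1) depth=25
  + 0.0.0.0/1 (H0) depth=1
  lookup 73.254.203.128: bits 0100100111111110110010111 walk d0:H2→d1:H0→d2:-→d3:-→d4:-→d5:-→d6:-→d7:-→d8:-→d9:-→d10:-→d11:-→d12:-→d13:-→d14:-→d15:-→d16:-→d17:-→d18:-→d19:-→d20:-→d21:-→d22:-→d23:-→d24:-→d25:H1 -> H1
  - 0.0.0.0/1 clear@1
  lookup 38.113.133.145: bits 00100110011100011000010110010001 walk d0:H2→d1:-→d2:-→d3:-→d4:-→d5:-→d6:-→d7:-→d8:-→d9:-→d10:-→d11:-→d12:-→d13:-→d14:-→d15:-→d16:-→d17:-→d18:-→d19:-→d20:-→d21:-→d22:-→d23:-→d24:-→d25:-→d26:-→d27:-→d28:-→d29:-→d30:-→d31:-→d32:H2 -> H2
  lookup 73.254.203.158: bits 0100100111111110110010111 walk d0:H2→d1:-→d2:-→d3:-→d4:-→d5:-→d6:-→d7:-→d8:-→d9:-→d10:-→d11:-→d12:-→d13:-→d14:-→d15:-→d16:-→d17:-→d18:-→d19:-→d20:-→d21:-→d22:-→d23:-→d24:-→d25:H1 -> H1
  - 73.254.203.128/25 clear@25
  lookup 38.113.133.145: bits 00100110011100011000010110010001 walk d0:H2→d1:-→d2:-→d3:-→d4:-→d5:-→d6:-→d7:-→d8:-→d9:-→d10:-→d11:-→d12:-→d13:-→d14:-→d15:-→d16:-→d17:-→d18:-→d19:-→d20:-→d21:-→d22:-→d23:-→d24:-→d25:-→d26:-→d27:-→d28:-→d29:-→d30:-→d31:-→d32:H2 -> H2
  lookup 38.113.141.145: bits 00100110011100011000 walk d0:H2→d1:-→d2:-→d3:-→d4:-→d5:-→d6:-→d7:-→d8:-→d9:-→d10:-→d11:-→d12:-→d13:-→d14:-→d15:-→d16:-→d17:-→d18:-→d19:-→d20:- -> H2
  - 38.113.133.145/32 clear@32
  + 73.254.192.0/20 (H2) depth=20
  lookup 73.254.206.238: bits 010010011111111011001 walk d0:H2→d1:-→d2:-→d3:-→d4:-→d5:-→d6:-→d7:-→d8:-→d9:-→d10:-→d11:-→d12:-→d13:-→d14:-→d15:-→d16:-→d17:-→d18:-→d19:-→d20:H2→d21:- -> H2
  - 73.254.192.0/20 clear@20
  - 0.0.0.0/0 clear@0
  + 149.144.0.0/12 (H0) depth=12
  - 149.144.0.0/12 clear@12
  + 0.0.0.0/0 (H0) depth=0
  + 128.0.0.0/2 (H0) depth=2
  + 73.254.200.0/22 (H1) depth=22
  + 73.254.203.252/32 (H1) depth=32
  - 128.0.0.0/2 clear@2
  + 38.113.133.128/25 (H1) depth=25
  lookup 218.67.144.219: bits 1 walk d0:H0→d1:- -> H0
  lookup 38.113.133.158: bits 0010011001110001100001011001 walk d0:H0→d1:-→d2:-→d3:-→d4:-→d5:-→d6:-→d7:-→d8:-→d9:-→d10:-→d11:-→d12:-→d13:-→d14:-→d15:-→d16:-→d17:-→d18:-→d19:-→d20:-→d21:-→d22:-→d23:-→d24:-→d25:H1→d26:-→d27:-→d28:- -> H1
  + 21.14.20.0/24 (H1) depth=24
  - 0.0.0.0/0 clear@0
  lookup 10.159.2.189: bits 000 walk d0:-→d1:-→d2:-→d3:- -> no-route
  + 38.113.128.0/20 (H1) depth=20
  lookup 21.14.20.0: bits 000101010000111000010100 walk d0:-→d1:-→d2:-→d3:-→d4:-→d5:-→d6:-→d7:-→d8:-→d9:-→d10:-→d11:-→d12:-→d13:-→d14:-→d15:-→d16:-→d17:-→d18:-→d19:-→d20:-→d21:-→d22:-→d23:-→d24:H1 -> H1
  + 21.14.20.134/32 (H1) depth=32

== LOOKUPS ==
["H1","H2","H1","H2","H2","H2","H0","H1","no-route","H1"]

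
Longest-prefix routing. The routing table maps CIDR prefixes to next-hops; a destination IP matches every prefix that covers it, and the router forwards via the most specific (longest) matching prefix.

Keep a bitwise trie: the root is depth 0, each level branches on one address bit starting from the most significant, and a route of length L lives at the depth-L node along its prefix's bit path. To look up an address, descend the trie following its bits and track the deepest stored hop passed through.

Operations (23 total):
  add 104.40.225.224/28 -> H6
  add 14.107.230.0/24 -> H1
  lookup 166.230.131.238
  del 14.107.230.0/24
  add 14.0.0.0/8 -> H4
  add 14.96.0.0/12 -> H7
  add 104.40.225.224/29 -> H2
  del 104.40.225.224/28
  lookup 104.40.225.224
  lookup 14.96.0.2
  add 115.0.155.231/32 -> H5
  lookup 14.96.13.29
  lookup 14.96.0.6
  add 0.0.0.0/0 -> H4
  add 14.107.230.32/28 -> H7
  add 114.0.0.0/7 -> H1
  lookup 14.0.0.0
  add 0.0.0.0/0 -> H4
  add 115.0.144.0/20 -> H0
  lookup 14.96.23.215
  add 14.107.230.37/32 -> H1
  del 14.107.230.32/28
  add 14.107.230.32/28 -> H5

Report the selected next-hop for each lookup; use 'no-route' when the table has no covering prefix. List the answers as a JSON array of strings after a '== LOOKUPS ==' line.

Apply in order:
  + 104.40.225.224/28 (H6) depth=28
  + 14.107.230.0/24 (H1) depth=24
  Q 166.230.131.238: descend ε ; hops seen [∅] ; pick no-route
  del 14.107.230.0/24 (clear depth 24)
  + 14.0.0.0/8 (H4) depth=8
  + 14.96.0.0/12 (H7) depth=12
  + 104.40.225.224/29 (H2) depth=29
  del 104.40.225.224/28 (clear depth 28)
  Q 104.40.225.224: descend 01101000001010001110000111100 ; hops seen [H2] ; pick H2
  Q 14.96.0.2: descend 000011100110 ; hops seen [H4,H7] ; pick H7
  + 115.0.155.231/32 (H5) depth=32
  Q 14.96.13.29: descend 000011100110 ; hops seen [H4,H7] ; pick H7
  Q 14.96.0.6: descend 000011100110 ; hops seen [H4,H7] ; pick H7
  + 0.0.0.0/0 (H4) depth=0
  + 14.107.230.32/28 (H7) depth=28
  + 114.0.0.0/7 (H1) depth=7
  Q 14.0.0.0: descend 000011100 ; hops seen [H4,H4] ; pick H4
  + 0.0.0.0/0 (H4) depth=0
  + 115.0.144.0/20 (H0) depth=20
  Q 14.96.23.215: descend 000011100110 ; hops seen [H4,H4,H7] ; pick H7
  + 14.107.230.37/32 (H1) depth=32
  del 14.107.230.32/28 (clear depth 28)
  + 14.107.230.32/28 (H5) depth=28

== LOOKUPS ==
["no-route","H2","H7","H7","H7","H4","H7"]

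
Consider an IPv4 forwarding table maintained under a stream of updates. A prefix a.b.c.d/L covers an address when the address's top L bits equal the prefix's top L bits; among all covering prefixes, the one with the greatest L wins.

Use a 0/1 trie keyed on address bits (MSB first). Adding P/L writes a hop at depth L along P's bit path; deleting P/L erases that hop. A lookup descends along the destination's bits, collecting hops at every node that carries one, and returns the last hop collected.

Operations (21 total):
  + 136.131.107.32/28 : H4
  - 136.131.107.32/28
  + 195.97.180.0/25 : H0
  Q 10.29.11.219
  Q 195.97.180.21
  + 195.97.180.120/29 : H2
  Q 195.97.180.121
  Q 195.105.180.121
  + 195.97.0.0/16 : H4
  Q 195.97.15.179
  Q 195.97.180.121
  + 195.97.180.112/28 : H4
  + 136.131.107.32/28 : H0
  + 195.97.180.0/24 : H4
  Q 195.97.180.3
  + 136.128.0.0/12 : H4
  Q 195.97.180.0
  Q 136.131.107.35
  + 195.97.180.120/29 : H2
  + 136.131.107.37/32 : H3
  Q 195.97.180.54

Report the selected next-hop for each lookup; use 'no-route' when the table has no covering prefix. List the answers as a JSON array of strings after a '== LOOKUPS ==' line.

Apply in order:
  + 136.131.107.32/28 (H4) depth=28
  del 136.131.107.32/28 (clear depth 28)
  + 195.97.180.0/25 (H0) depth=25
  ? 10.29.11.219  path d0:-  best=no-route
  ? 195.97.180.21  path d0:-→d1:-→d2:-→d3:-→d4:-→d5:-→d6:-→d7:-→d8:-→d9:-→d10:-→d11:-→d12:-→d13:-→d14:-→d15:-→d16:-→d17:-→d18:-→d19:-→d20:-→d21:-→d22:-→d23:-→d24:-→d25:H0  best=H0
  + 195.97.180.120/29 (H2) depth=29
  ? 195.97.180.121  path d0:-→d1:-→d2:-→d3:-→d4:-→d5:-→d6:-→d7:-→d8:-→d9:-→d10:-→d11:-→d12:-→d13:-→d14:-→d15:-→d16:-→d17:-→d18:-→d19:-→d20:-→d21:-→d22:-→d23:-→d24:-→d25:H0→d26:-→d27:-→d28:-→d29:H2  best=H2
  ? 195.105.180.121  path d0:-→d1:-→d2:-→d3:-→d4:-→d5:-→d6:-→d7:-→d8:-→d9:-→d10:-→d11:-→d12:-  best=no-route
  + 195.97.0.0/16 (H4) depth=16
  ? 195.97.15.179  path d0:-→d1:-→d2:-→d3:-→d4:-→d5:-→d6:-→d7:-→d8:-→d9:-→d10:-→d11:-→d12:-→d13:-→d14:-→d15:-→d16:H4  best=H4
  ? 195.97.180.121  path d0:-→d1:-→d2:-→d3:-→d4:-→d5:-→d6:-→d7:-→d8:-→d9:-→d10:-→d11:-→d12:-→d13:-→d14:-→d15:-→d16:H4→d17:-→d18:-→d19:-→d20:-→d21:-→d22:-→d23:-→d24:-→d25:H0→d26:-→d27:-→d28:-→d29:H2  best=H2
  + 195.97.180.112/28 (H4) depth=28
  + 136.131.107.32/28 (H0) depth=28
  + 195.97.180.0/24 (H4) depth=24
  ? 195.97.180.3  path d0:-→d1:-→d2:-→d3:-→d4:-→d5:-→d6:-→d7:-→d8:-→d9:-→d10:-→d11:-→d12:-→d13:-→d14:-→d15:-→d16:H4→d17:-→d18:-→d19:-→d20:-→d21:-→d22:-→d23:-→d24:H4→d25:H0  best=H0
  + 136.128.0.0/12 (H4) depth=12
  ? 195.97.180.0  path d0:-→d1:-→d2:-→d3:-→d4:-→d5:-→d6:-→d7:-→d8:-→d9:-→d10:-→d11:-→d12:-→d13:-→d14:-→d15:-→d16:H4→d17:-→d18:-→d19:-→d20:-→d21:-→d22:-→d23:-→d24:H4→d25:H0  best=H0
  ? 136.131.107.35  path d0:-→d1:-→d2:-→d3:-→d4:-→d5:-→d6:-→d7:-→d8:-→d9:-→d10:-→d11:-→d12:H4→d13:-→d14:-→d15:-→d16:-→d17:-→d18:-→d19:-→d20:-→d21:-→d22:-→d23:-→d24:-→d25:-→d26:-→d27:-→d28:H0  best=H0
  + 195.97.180.120/29 (H2) depth=29
  + 136.131.107.37/32 (H3) depth=32
  ? 195.97.180.54  path d0:-→d1:-→d2:-→d3:-→d4:-→d5:-→d6:-→d7:-→d8:-→d9:-→d10:-→d11:-→d12:-→d13:-→d14:-→d15:-→d16:H4→d17:-→d18:-→d19:-→d20:-→d21:-→d22:-→d23:-→d24:H4→d25:H0  best=H0

== LOOKUPS ==
["no-route","H0","H2","no-route","H4","H2","H0","H0","H0","H0"]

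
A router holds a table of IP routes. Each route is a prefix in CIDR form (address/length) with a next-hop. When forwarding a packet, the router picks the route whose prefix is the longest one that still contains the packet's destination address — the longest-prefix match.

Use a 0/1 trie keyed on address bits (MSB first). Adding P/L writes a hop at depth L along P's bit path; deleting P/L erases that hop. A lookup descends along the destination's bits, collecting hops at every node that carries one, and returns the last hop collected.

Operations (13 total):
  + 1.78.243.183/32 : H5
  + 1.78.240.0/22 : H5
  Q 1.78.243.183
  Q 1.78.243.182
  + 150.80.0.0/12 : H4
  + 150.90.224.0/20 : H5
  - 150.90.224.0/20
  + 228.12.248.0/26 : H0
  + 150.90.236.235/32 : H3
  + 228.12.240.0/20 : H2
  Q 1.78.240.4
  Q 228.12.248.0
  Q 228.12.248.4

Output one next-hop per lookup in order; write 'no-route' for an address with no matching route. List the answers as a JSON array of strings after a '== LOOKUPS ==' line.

Apply in order:
  + 1.78.243.183/32 (H5) depth=32
  + 1.78.240.0/22 (H5) depth=22
  Q 1.78.243.183: descend 00000001010011101111001110110111 ; hops seen [H5,H5] ; pick H5
  Q 1.78.243.182: descend 0000000101001110111100111011011 ; hops seen [H5] ; pick H5
  + 150.80.0.0/12 (H4) depth=12
  + 150.90.224.0/20 (H5) depth=20
  - 150.90.224.0/20 clear@20
  + 228.12.248.0/26 (H0) depth=26
  + 150.90.236.235/32 (H3) depth=32
  + 228.12.240.0/20 (H2) depth=20
  Q 1.78.240.4: descend 0000000101001110111100 ; hops seen [H5] ; pick H5
  Q 228.12.248.0: descend 11100100000011001111100000 ; hops seen [H2,H0] ; pick H0
  Q 228.12.248.4: descend 11100100000011001111100000 ; hops seen [H2,H0] ; pick H0

== LOOKUPS ==
["H5","H5","H5","H0","H0"]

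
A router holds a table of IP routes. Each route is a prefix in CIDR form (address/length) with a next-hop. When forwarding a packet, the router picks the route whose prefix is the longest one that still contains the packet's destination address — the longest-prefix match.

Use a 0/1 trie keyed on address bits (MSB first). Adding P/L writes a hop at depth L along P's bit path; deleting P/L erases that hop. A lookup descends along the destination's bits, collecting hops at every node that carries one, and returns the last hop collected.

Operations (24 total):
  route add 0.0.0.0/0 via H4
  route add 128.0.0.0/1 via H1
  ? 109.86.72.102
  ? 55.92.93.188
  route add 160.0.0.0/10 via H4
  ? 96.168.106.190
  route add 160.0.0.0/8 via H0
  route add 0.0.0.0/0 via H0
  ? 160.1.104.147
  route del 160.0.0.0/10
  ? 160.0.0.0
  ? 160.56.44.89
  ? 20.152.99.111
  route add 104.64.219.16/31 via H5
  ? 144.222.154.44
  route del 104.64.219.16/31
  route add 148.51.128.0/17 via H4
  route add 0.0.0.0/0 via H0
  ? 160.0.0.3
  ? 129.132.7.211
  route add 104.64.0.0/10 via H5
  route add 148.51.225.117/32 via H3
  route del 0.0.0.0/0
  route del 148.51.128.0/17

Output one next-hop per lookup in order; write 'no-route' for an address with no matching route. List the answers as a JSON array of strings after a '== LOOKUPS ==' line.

Apply in order:
  + 0.0.0.0/0 (H4) depth=0
  + 128.0.0.0/1 (H1) depth=1
  ? 109.86.72.102  path d0:H4  best=H4
  ? 55.92.93.188  path d0:H4  best=H4
  + 160.0.0.0/10 (H4) depth=10
  ? 96.168.106.190  path d0:H4  best=H4
  + 160.0.0.0/8 (H0) depth=8
  + 0.0.0.0/0 (H0) depth=0
  ? 160.1.104.147  path d0:H0→d1:H1→d2:-→d3:-→d4:-→d5:-→d6:-→d7:-→d8:H0→d9:-→d10:H4  best=H4
  del 160.0.0.0/10 (clear depth 10)
  ? 160.0.0.0  path d0:H0→d1:H1→d2:-→d3:-→d4:-→d5:-→d6:-→d7:-→d8:H0→d9:-→d10:-  best=H0
  ? 160.56.44.89  path d0:H0→d1:H1→d2:-→d3:-→d4:-→d5:-→d6:-→d7:-→d8:H0→d9:-→d10:-  best=H0
  ? 20.152.99.111  path d0:H0  best=H0
  + 104.64.219.16/31 (H5) depth=31
  ? 144.222.154.44  path d0:H0→d1:H1→d2:-  best=H1
  del 104.64.219.16/31 (clear depth 31)
  + 148.51.128.0/17 (H4) depth=17
  + 0.0.0.0/0 (H0) depth=0
  ? 160.0.0.3  path d0:H0→d1:H1→d2:-→d3:-→d4:-→d5:-→d6:-→d7:-→d8:H0→d9:-→d10:-  best=H0
  ? 129.132.7.211  path d0:H0→d1:H1→d2:-→d3:-  best=H1
  + 104.64.0.0/10 (H5) depth=10
  + 148.51.225.117/32 (H3) depth=32
  del 0.0.0.0/0 (clear depth 0)
  del 148.51.128.0/17 (clear depth 17)

== LOOKUPS ==
["H4","H4","H4","H4","H0","H0","H0","H1","H0","H1"]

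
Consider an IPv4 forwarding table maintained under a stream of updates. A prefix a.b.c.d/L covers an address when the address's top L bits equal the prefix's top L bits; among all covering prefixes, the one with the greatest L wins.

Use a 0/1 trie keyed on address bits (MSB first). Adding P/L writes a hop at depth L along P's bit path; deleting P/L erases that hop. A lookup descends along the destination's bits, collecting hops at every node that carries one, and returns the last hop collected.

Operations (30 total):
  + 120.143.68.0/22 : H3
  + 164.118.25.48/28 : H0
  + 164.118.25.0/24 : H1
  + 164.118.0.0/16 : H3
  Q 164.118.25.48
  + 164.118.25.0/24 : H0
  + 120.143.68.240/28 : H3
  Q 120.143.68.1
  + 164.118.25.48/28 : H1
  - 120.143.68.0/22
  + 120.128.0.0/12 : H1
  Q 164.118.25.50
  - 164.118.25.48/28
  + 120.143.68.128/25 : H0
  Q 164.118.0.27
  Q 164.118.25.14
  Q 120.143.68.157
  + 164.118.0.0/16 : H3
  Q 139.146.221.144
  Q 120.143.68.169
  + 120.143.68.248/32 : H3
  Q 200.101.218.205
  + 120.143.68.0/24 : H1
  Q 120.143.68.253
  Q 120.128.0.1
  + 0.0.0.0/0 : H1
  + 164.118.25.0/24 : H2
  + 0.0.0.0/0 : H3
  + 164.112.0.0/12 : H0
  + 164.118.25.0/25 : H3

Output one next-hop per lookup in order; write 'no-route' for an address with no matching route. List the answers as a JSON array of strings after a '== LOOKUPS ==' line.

Apply in order:
  add 120.143.68.0/22 -> H3 at depth 22
  add 164.118.25.48/28 -> H0 at depth 28
  add 164.118.25.0/24 -> H1 at depth 24
  add 164.118.0.0/16 -> H3 at depth 16
  lookup 164.118.25.48: bits 1010010001110110000110010011 walk d0:-→d1:-→d2:-→d3:-→d4:-→d5:-→d6:-→d7:-→d8:-→d9:-→d10:-→d11:-→d12:-→d13:-→d14:-→d15:-→d16:H3→d17:-→d18:-→d19:-→d20:-→d21:-→d22:-→d23:-→d24:H1→d25:-→d26:-→d27:-→d28:H0 -> H0
  add 164.118.25.0/24 -> H0 at depth 24
  add 120.143.68.240/28 -> H3 at depth 28
  lookup 120.143.68.1: bits 011110001000111101000100 walk d0:-→d1:-→d2:-→d3:-→d4:-→d5:-→d6:-→d7:-→d8:-→d9:-→d10:-→d11:-→d12:-→d13:-→d14:-→d15:-→d16:-→d17:-→d18:-→d19:-→d20:-→d21:-→d22:H3→d23:-→d24:- -> H3
  add 164.118.25.48/28 -> H1 at depth 28
  del 120.143.68.0/22 (clear depth 22)
  add 120.128.0.0/12 -> H1 at depth 12
  lookup 164.118.25.50: bits 1010010001110110000110010011 walk d0:-→d1:-→d2:-→d3:-→d4:-→d5:-→d6:-→d7:-→d8:-→d9:-→d10:-→d11:-→d12:-→d13:-→d14:-→d15:-→d16:H3→d17:-→d18:-→d19:-→d20:-→d21:-→d22:-→d23:-→d24:H0→d25:-→d26:-→d27:-→d28:H1 -> H1
  del 164.118.25.48/28 (clear depth 28)
  add 120.143.68.128/25 -> H0 at depth 25
  lookup 164.118.0.27: bits 1010010001110110000 walk d0:-→d1:-→d2:-→d3:-→d4:-→d5:-→d6:-→d7:-→d8:-→d9:-→d10:-→d11:-→d12:-→d13:-→d14:-→d15:-→d16:H3→d17:-→d18:-→d19:- -> H3
  lookup 164.118.25.14: bits 10100100011101100001100100 walk d0:-→d1:-→d2:-→d3:-→d4:-→d5:-→d6:-→d7:-→d8:-→d9:-→d10:-→d11:-→d12:-→d13:-→d14:-→d15:-→d16:H3→d17:-→d18:-→d19:-→d20:-→d21:-→d22:-→d23:-→d24:H0→d25:-→d26:- -> H0
  lookup 120.143.68.157: bits 0111100010001111010001001 walk d0:-→d1:-→d2:-→d3:-→d4:-→d5:-→d6:-→d7:-→d8:-→d9:-→d10:-→d11:-→d12:H1→d13:-→d14:-→d15:-→d16:-→d17:-→d18:-→d19:-→d20:-→d21:-→d22:-→d23:-→d24:-→d25:H0 -> H0
  add 164.118.0.0/16 -> H3 at depth 16
  lookup 139.146.221.144: bits 10 walk d0:-→d1:-→d2:- -> no-route
  lookup 120.143.68.169: bits 0111100010001111010001001 walk d0:-→d1:-→d2:-→d3:-→d4:-→d5:-→d6:-→d7:-→d8:-→d9:-→d10:-→d11:-→d12:H1→d13:-→d14:-→d15:-→d16:-→d17:-→d18:-→d19:-→d20:-→d21:-→d22:-→d23:-→d24:-→d25:H0 -> H0
  add 120.143.68.248/32 -> H3 at depth 32
  lookup 200.101.218.205: bits 1 walk d0:-→d1:- -> no-route
  add 120.143.68.0/24 -> H1 at depth 24
  lookup 120.143.68.253: bits 01111000100011110100010011111 walk d0:-→d1:-→d2:-→d3:-→d4:-→d5:-→d6:-→d7:-→d8:-→d9:-→d10:-→d11:-→d12:H1→d13:-→d14:-→d15:-→d16:-→d17:-→d18:-→d19:-→d20:-→d21:-→d22:-→d23:-→d24:H1→d25:H0→d26:-→d27:-→d28:H3→d29:- -> H3
  lookup 120.128.0.1: bits 011110001000 walk d0:-→d1:-→d2:-→d3:-→d4:-→d5:-→d6:-→d7:-→d8:-→d9:-→d10:-→d11:-→d12:H1 -> H1
  add 0.0.0.0/0 -> H1 at depth 0
  add 164.118.25.0/24 -> H2 at depth 24
  add 0.0.0.0/0 -> H3 at depth 0
  add 164.112.0.0/12 -> H0 at depth 12
  add 164.118.25.0/25 -> H3 at depth 25

== LOOKUPS ==
["H0","H3","H1","H3","H0","H0","no-route","H0","no-route","H3","H1"]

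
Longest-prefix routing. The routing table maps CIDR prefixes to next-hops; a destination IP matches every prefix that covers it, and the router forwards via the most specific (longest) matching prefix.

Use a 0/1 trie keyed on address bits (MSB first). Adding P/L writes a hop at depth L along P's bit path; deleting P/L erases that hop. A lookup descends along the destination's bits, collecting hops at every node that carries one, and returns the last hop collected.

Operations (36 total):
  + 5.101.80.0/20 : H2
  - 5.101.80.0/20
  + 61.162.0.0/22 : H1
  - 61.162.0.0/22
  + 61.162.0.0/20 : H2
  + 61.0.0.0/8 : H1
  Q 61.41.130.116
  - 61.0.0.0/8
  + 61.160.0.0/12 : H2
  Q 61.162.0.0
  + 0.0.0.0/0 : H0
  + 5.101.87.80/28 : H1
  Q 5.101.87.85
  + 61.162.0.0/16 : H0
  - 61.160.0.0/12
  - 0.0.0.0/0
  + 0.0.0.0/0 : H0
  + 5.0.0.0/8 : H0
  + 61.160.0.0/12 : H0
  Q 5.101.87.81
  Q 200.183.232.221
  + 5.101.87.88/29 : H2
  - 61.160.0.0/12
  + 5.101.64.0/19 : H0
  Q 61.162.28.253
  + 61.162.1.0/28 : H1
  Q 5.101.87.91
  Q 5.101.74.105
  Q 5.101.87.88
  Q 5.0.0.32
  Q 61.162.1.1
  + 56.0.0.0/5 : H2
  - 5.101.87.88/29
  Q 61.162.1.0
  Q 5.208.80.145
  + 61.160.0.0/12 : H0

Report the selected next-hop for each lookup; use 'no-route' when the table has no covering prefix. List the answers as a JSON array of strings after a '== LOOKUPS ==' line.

Apply in order:
  add 5.101.80.0/20 -> H2 at depth 20
  del 5.101.80.0/20 (clear depth 20)
  add 61.162.0.0/22 -> H1 at depth 22
  del 61.162.0.0/22 (clear depth 22)
  add 61.162.0.0/20 -> H2 at depth 20
  add 61.0.0.0/8 -> H1 at depth 8
  lookup 61.41.130.116: bits 00111101 walk d0:-→d1:-→d2:-→d3:-→d4:-→d5:-→d6:-→d7:-→d8:H1 -> H1
  del 61.0.0.0/8 (clear depth 8)
  add 61.160.0.0/12 -> H2 at depth 12
  lookup 61.162.0.0: bits 0011110110100010000000 walk d0:-→d1:-→d2:-→d3:-→d4:-→d5:-→d6:-→d7:-→d8:-→d9:-→d10:-→d11:-→d12:H2→d13:-→d14:-→d15:-→d16:-→d17:-→d18:-→d19:-→d20:H2→d21:-→d22:- -> H2
  add 0.0.0.0/0 -> H0 at depth 0
  add 5.101.87.80/28 -> H1 at depth 28
  lookup 5.101.87.85: bits 0000010101100101010101110101 walk d0:H0→d1:-→d2:-→d3:-→d4:-→d5:-→d6:-→d7:-→d8:-→d9:-→d10:-→d11:-→d12:-→d13:-→d14:-→d15:-→d16:-→d17:-→d18:-→d19:-→d20:-→d21:-→d22:-→d23:-→d24:-→d25:-→d26:-→d27:-→d28:H1 -> H1
  add 61.162.0.0/16 -> H0 at depth 16
  del 61.160.0.0/12 (clear depth 12)
  del 0.0.0.0/0 (clear depth 0)
  add 0.0.0.0/0 -> H0 at depth 0
  add 5.0.0.0/8 -> H0 at depth 8
  add 61.160.0.0/12 -> H0 at depth 12
  lookup 5.101.87.81: bits 0000010101100101010101110101 walk d0:H0→d1:-→d2:-→d3:-→d4:-→d5:-→d6:-→d7:-→d8:H0→d9:-→d10:-→d11:-→d12:-→d13:-→d14:-→d15:-→d16:-→d17:-→d18:-→d19:-→d20:-→d21:-→d22:-→d23:-→d24:-→d25:-→d26:-→d27:-→d28:H1 -> H1
  lookup 200.183.232.221: bits ε walk d0:H0 -> H0
  add 5.101.87.88/29 -> H2 at depth 29
  del 61.160.0.0/12 (clear depth 12)
  add 5.101.64.0/19 -> H0 at depth 19
  lookup 61.162.28.253: bits 0011110110100010000 walk d0:H0→d1:-→d2:-→d3:-→d4:-→d5:-→d6:-→d7:-→d8:-→d9:-→d10:-→d11:-→d12:-→d13:-→d14:-→d15:-→d16:H0→d17:-→d18:-→d19:- -> H0
  add 61.162.1.0/28 -> H1 at depth 28
  lookup 5.101.87.91: bits 00000101011001010101011101011 walk d0:H0→d1:-→d2:-→d3:-→d4:-→d5:-→d6:-→d7:-→d8:H0→d9:-→d10:-→d11:-→d12:-→d13:-→d14:-→d15:-→d16:-→d17:-→d18:-→d19:H0→d20:-→d21:-→d22:-→d23:-→d24:-→d25:-→d26:-→d27:-→d28:H1→d29:H2 -> H2
  lookup 5.101.74.105: bits 0000010101100101010 walk d0:H0→d1:-→d2:-→d3:-→d4:-→d5:-→d6:-→d7:-→d8:H0→d9:-→d10:-→d11:-→d12:-→d13:-→d14:-→d15:-→d16:-→d17:-→d18:-→d19:H0 -> H0
  lookup 5.101.87.88: bits 00000101011001010101011101011 walk d0:H0→d1:-→d2:-→d3:-→d4:-→d5:-→d6:-→d7:-→d8:H0→d9:-→d10:-→d11:-→d12:-→d13:-→d14:-→d15:-→d16:-→d17:-→d18:-→d19:H0→d20:-→d21:-→d22:-→d23:-→d24:-→d25:-→d26:-→d27:-→d28:H1→d29:H2 -> H2
  lookup 5.0.0.32: bits 000001010 walk d0:H0→d1:-→d2:-→d3:-→d4:-→d5:-→d6:-→d7:-→d8:H0→d9:- -> H0
  lookup 61.162.1.1: bits 0011110110100010000000010000 walk d0:H0→d1:-→d2:-→d3:-→d4:-→d5:-→d6:-→d7:-→d8:-→d9:-→d10:-→d11:-→d12:-→d13:-→d14:-→d15:-→d16:H0→d17:-→d18:-→d19:-→d20:H2→d21:-→d22:-→d23:-→d24:-→d25:-→d26:-→d27:-→d28:H1 -> H1
  add 56.0.0.0/5 -> H2 at depth 5
  del 5.101.87.88/29 (clear depth 29)
  lookup 61.162.1.0: bits 0011110110100010000000010000 walk d0:H0→d1:-→d2:-→d3:-→d4:-→d5:H2→d6:-→d7:-→d8:-→d9:-→d10:-→d11:-→d12:-→d13:-→d14:-→d15:-→d16:H0→d17:-→d18:-→d19:-→d20:H2→d21:-→d22:-→d23:-→d24:-→d25:-→d26:-→d27:-→d28:H1 -> H1
  lookup 5.208.80.145: bits 00000101 walk d0:H0→d1:-→d2:-→d3:-→d4:-→d5:-→d6:-→d7:-→d8:H0 -> H0
  add 61.160.0.0/12 -> H0 at depth 12

== LOOKUPS ==
["H1","H2","H1","H1","H0","H0","H2","H0","H2","H0","H1","H1","H0"]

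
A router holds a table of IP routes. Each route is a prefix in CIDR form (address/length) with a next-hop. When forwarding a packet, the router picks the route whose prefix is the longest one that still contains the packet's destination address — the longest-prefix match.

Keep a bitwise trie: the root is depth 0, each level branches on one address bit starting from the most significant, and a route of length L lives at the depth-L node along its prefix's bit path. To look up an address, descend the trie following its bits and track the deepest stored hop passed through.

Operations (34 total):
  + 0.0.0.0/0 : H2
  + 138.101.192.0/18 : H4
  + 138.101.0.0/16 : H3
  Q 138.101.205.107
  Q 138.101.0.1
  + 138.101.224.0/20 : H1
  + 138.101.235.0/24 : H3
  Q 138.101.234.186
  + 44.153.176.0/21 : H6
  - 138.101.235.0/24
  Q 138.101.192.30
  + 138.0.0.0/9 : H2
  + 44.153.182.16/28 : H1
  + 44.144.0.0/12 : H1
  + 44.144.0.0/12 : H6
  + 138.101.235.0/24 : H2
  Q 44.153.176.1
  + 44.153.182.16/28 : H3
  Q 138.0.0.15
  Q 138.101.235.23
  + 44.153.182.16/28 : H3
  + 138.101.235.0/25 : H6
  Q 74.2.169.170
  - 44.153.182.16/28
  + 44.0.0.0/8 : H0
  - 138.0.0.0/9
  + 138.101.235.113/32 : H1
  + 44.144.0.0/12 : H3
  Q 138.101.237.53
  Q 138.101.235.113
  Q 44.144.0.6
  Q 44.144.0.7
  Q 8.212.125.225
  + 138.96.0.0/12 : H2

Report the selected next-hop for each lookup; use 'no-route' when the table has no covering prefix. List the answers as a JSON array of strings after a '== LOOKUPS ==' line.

Trace:
  + 0.0.0.0/0 (H2) depth=0
  + 138.101.192.0/18 (H4) depth=18
  + 138.101.0.0/16 (H3) depth=16
  ? 138.101.205.107  path d0:H2→d1:-→d2:-→d3:-→d4:-→d5:-→d6:-→d7:-→d8:-→d9:-→d10:-→d11:-→d12:-→d13:-→d14:-→d15:-→d16:H3→d17:-→d18:H4  best=H4
  ? 138.101.0.1  path d0:H2→d1:-→d2:-→d3:-→d4:-→d5:-→d6:-→d7:-→d8:-→d9:-→d10:-→d11:-→d12:-→d13:-→d14:-→d15:-→d16:H3  best=H3
  + 138.101.224.0/20 (H1) depth=20
  + 138.101.235.0/24 (H3) depth=24
  ? 138.101.234.186  path d0:H2→d1:-→d2:-→d3:-→d4:-→d5:-→d6:-→d7:-→d8:-→d9:-→d10:-→d11:-→d12:-→d13:-→d14:-→d15:-→d16:H3→d17:-→d18:H4→d19:-→d20:H1→d21:-→d22:-→d23:-  best=H1
  + 44.153.176.0/21 (H6) depth=21
  del 138.101.235.0/24 (clear depth 24)
  ? 138.101.192.30  path d0:H2→d1:-→d2:-→d3:-→d4:-→d5:-→d6:-→d7:-→d8:-→d9:-→d10:-→d11:-→d12:-→d13:-→d14:-→d15:-→d16:H3→d17:-→d18:H4  best=H4
  + 138.0.0.0/9 (H2) depth=9
  + 44.153.182.16/28 (H1) depth=28
  + 44.144.0.0/12 (H1) depth=12
  + 44.144.0.0/12 (H6) depth=12
  + 138.101.235.0/24 (H2) depth=24
  ? 44.153.176.1  path d0:H2→d1:-→d2:-→d3:-→d4:-→d5:-→d6:-→d7:-→d8:-→d9:-→d10:-→d11:-→d12:H6→d13:-→d14:-→d15:-→d16:-→d17:-→d18:-→d19:-→d20:-→d21:H6  best=H6
  + 44.153.182.16/28 (H3) depth=28
  ? 138.0.0.15  path d0:H2→d1:-→d2:-→d3:-→d4:-→d5:-→d6:-→d7:-→d8:-→d9:H2  best=H2
  ? 138.101.235.23  path d0:H2→d1:-→d2:-→d3:-→d4:-→d5:-→d6:-→d7:-→d8:-→d9:H2→d10:-→d11:-→d12:-→d13:-→d14:-→d15:-→d16:H3→d17:-→d18:H4→d19:-→d20:H1→d21:-→d22:-→d23:-→d24:H2  best=H2
  + 44.153.182.16/28 (H3) depth=28
  + 138.101.235.0/25 (H6) depth=25
  ? 74.2.169.170  path d0:H2→d1:-  best=H2
  del 44.153.182.16/28 (clear depth 28)
  + 44.0.0.0/8 (H0) depth=8
  del 138.0.0.0/9 (clear depth 9)
  + 138.101.235.113/32 (H1) depth=32
  + 44.144.0.0/12 (H3) depth=12
  ? 138.101.237.53  path d0:H2→d1:-→d2:-→d3:-→d4:-→d5:-→d6:-→d7:-→d8:-→d9:-→d10:-→d11:-→d12:-→d13:-→d14:-→d15:-→d16:H3→d17:-→d18:H4→d19:-→d20:H1→d21:-  best=H1
  ? 138.101.235.113  path d0:H2→d1:-→d2:-→d3:-→d4:-→d5:-→d6:-→d7:-→d8:-→d9:-→d10:-→d11:-→d12:-→d13:-→d14:-→d15:-→d16:H3→d17:-→d18:H4→d19:-→d20:H1→d21:-→d22:-→d23:-→d24:H2→d25:H6→d26:-→d27:-→d28:-→d29:-→d30:-→d31:-→d32:H1  best=H1
  ? 44.144.0.6  path d0:H2→d1:-→d2:-→d3:-→d4:-→d5:-→d6:-→d7:-→d8:H0→d9:-→d10:-→d11:-→d12:H3  best=H3
  ? 44.144.0.7  path d0:H2→d1:-→d2:-→d3:-→d4:-→d5:-→d6:-→d7:-→d8:H0→d9:-→d10:-→d11:-→d12:H3  best=H3
  ? 8.212.125.225  path d0:H2→d1:-→d2:-  best=H2
  + 138.96.0.0/12 (H2) depth=12

== LOOKUPS ==
["H4","H3","H1","H4","H6","H2","H2","H2","H1","H1","H3","H3","H2"]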